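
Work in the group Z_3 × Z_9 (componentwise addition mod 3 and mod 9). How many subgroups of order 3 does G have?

|G| = 27 and 3 | 27, so subgroups of order 3 are possible by Lagrange.
The subgroups of order 3 are: {(0,0), (0,3), (0,6)}; {(0,0), (1,0), (2,0)}; {(0,0), (1,3), (2,6)}; {(0,0), (1,6), (2,3)}.
So G has 4 subgroups of order 3.

4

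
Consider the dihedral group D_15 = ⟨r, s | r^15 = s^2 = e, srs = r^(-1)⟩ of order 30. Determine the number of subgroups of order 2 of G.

|G| = 30 and 2 | 30, so subgroups of order 2 are possible by Lagrange.
The subgroups of order 2 are: {e, r^10s}; {e, r^11s}; {e, r^12s}; {e, r^13s}; … (15 in all).
So G has 15 subgroups of order 2.

15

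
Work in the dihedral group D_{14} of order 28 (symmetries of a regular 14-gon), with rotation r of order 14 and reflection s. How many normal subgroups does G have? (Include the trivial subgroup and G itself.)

G has 28 subgroups. Checking conjugation-invariance by order — order 1: 1/1 normal; order 2: 1/15 normal; order 4: 0/7 normal; order 7: 1/1 normal; order 14: 3/3 normal; order 28: 1/1 normal.
Total normal subgroups: 7.

7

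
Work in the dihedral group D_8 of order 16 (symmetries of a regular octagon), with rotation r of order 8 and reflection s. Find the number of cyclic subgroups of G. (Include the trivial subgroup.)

Each element a generates a cyclic subgroup ⟨a⟩; distinct elements may generate the same one (a cyclic group of order d has φ(d) generators).
Cyclic subgroups by order — order 1: 1; order 2: 9; order 4: 1; order 8: 1.
Total: 12.

12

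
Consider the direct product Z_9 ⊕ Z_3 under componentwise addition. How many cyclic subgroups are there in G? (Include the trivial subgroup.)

8

A cyclic subgroup of order d is generated by each of its φ(d) elements of order d, so the cyclic subgroups of order d number (#elements of order d)/φ(d).
Cyclic subgroups by order — order 1: 1; order 3: 4; order 9: 3.
Total: 8.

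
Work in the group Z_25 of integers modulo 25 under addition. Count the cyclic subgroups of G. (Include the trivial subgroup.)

Each element a generates a cyclic subgroup ⟨a⟩; distinct elements may generate the same one (a cyclic group of order d has φ(d) generators).
Cyclic subgroups by order — order 1: 1; order 5: 1; order 25: 1.
Total: 3.

3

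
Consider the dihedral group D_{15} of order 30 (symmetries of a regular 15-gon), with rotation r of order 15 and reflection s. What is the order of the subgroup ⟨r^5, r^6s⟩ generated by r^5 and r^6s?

6

|⟨r^5⟩| = 3 and |⟨r^6s⟩| = 2, so |H| is a multiple of lcm(3, 2) = 6 and divides |G| = 30.
Closing under the operation: H = {e, r^5, r^10, rs, r^6s, r^11s}, so |H| = 6.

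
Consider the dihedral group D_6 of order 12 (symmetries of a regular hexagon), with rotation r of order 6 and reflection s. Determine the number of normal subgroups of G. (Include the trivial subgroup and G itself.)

G has 16 subgroups. Checking conjugation-invariance by order — order 1: 1/1 normal; order 2: 1/7 normal; order 3: 1/1 normal; order 4: 0/3 normal; order 6: 3/3 normal; order 12: 1/1 normal.
Total normal subgroups: 7.

7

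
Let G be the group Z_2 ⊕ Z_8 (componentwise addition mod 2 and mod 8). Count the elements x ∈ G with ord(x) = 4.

An element (a,b) has order lcm(ord(a), ord(b)); count pairs with lcm equal to 4.
Enumerating gives 4 such elements.

4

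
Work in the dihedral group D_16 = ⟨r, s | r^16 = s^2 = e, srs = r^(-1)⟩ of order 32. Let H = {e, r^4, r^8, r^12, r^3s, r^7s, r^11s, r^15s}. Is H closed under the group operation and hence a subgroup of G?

|H| = 8 divides |G| = 32, consistent with Lagrange.
H contains the identity, every element's inverse is in H, and H is closed under ·: it is a subgroup.

Yes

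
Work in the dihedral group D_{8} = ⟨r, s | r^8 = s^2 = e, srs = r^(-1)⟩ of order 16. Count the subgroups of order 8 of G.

|G| = 16 and 8 | 16, so subgroups of order 8 are possible by Lagrange.
The subgroups of order 8 are: {e, r, r^2, r^3, r^4, r^5, r^6, r^7}; {e, r^2, r^4, r^6, s, r^2s, r^4s, r^6s}; {e, r^2, r^4, r^6, rs, r^3s, r^5s, r^7s}.
So G has 3 subgroups of order 8.

3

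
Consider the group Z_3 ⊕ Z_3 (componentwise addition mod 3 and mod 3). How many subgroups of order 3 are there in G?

4

|G| = 9 and 3 | 9, so subgroups of order 3 are possible by Lagrange.
The subgroups of order 3 are: {(0,0), (0,1), (0,2)}; {(0,0), (1,0), (2,0)}; {(0,0), (1,1), (2,2)}; {(0,0), (1,2), (2,1)}.
So G has 4 subgroups of order 3.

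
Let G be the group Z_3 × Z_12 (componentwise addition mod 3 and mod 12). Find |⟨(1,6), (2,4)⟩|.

18

|⟨(1,6)⟩| = 6 and |⟨(2,4)⟩| = 3, so |H| is a multiple of lcm(6, 3) = 6 and divides |G| = 36.
Closing under the operation: H = {(0,0), (0,2), (0,4), (0,6), (0,8), (0,10), (1,0), (1,2), (1,4), (1,6), (1,8), (1,10), (2,0), (2,2), (2,4), (2,6), (2,8), (2,10)}, so |H| = 18.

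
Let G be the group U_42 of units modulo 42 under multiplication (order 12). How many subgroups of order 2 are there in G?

3

|G| = 12 and 2 | 12, so subgroups of order 2 are possible by Lagrange.
The subgroups of order 2 are: {1, 13}; {1, 29}; {1, 41}.
So G has 3 subgroups of order 2.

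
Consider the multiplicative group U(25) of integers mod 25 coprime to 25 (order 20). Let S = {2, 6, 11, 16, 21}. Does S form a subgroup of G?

No

The identity 1 ∉ S, so S is not a subgroup.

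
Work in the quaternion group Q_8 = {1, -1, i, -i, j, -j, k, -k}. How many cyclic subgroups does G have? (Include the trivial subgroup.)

5

A cyclic subgroup of order d is generated by each of its φ(d) elements of order d, so the cyclic subgroups of order d number (#elements of order d)/φ(d).
Cyclic subgroups by order — order 1: 1; order 2: 1; order 4: 3.
Total: 5.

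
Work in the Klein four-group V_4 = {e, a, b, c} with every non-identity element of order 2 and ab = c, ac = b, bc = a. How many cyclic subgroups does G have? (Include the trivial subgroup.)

4

Group the elements of G by the cyclic subgroup they generate; each cyclic subgroup of order d accounts for φ(d) elements.
Cyclic subgroups by order — order 1: 1; order 2: 3.
Total: 4.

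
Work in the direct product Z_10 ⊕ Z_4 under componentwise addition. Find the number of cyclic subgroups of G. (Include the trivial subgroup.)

12

Each element a generates a cyclic subgroup ⟨a⟩; distinct elements may generate the same one (a cyclic group of order d has φ(d) generators).
Cyclic subgroups by order — order 1: 1; order 2: 3; order 4: 2; order 5: 1; order 10: 3; order 20: 2.
Total: 12.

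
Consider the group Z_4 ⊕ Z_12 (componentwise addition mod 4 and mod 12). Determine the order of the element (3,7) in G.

12

The order of (3,7) in Z_4 × Z_12 is lcm(ord(3) in Z_4, ord(7) in Z_12).
ord(3) = 4 and ord(7) = 12, so |⟨(3,7)⟩| = lcm(4, 12) = 12.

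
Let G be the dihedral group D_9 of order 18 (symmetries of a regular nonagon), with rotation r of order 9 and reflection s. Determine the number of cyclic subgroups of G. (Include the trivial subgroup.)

12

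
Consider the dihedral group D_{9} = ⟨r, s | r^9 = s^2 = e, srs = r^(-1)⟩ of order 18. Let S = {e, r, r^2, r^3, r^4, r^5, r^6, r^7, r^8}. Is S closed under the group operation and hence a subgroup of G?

Yes

|S| = 9 divides |G| = 18, consistent with Lagrange.
S contains the identity, every element's inverse is in S, and S is closed under ·: it is a subgroup.
In fact S = ⟨r^4⟩.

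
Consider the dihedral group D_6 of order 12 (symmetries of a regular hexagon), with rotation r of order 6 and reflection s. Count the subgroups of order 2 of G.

7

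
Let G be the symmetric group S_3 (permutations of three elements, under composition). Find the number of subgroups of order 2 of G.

|G| = 6 and 2 | 6, so subgroups of order 2 are possible by Lagrange.
The subgroups of order 2 are: {e, (1 2)}; {e, (1 3)}; {e, (2 3)}.
So G has 3 subgroups of order 2.

3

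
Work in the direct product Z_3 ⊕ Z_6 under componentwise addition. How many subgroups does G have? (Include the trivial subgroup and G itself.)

|G| = 18, so by Lagrange every subgroup order divides 18. Divisors: 1, 2, 3, 6, 9, 18.
Subgroups by order — order 1: 1; order 2: 1; order 3: 4; order 6: 4; order 9: 1; order 18: 1.
Total: 1 + 1 + 4 + 4 + 1 + 1 = 12.

12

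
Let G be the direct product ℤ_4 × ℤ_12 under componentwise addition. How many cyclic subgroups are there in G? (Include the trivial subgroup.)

20

Group the elements of G by the cyclic subgroup they generate; each cyclic subgroup of order d accounts for φ(d) elements.
Cyclic subgroups by order — order 1: 1; order 2: 3; order 3: 1; order 4: 6; order 6: 3; order 12: 6.
Total: 20.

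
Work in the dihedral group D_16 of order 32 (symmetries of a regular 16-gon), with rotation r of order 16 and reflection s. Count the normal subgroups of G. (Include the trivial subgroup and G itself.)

G has 36 subgroups. Checking conjugation-invariance by order — order 1: 1/1 normal; order 2: 1/17 normal; order 4: 1/9 normal; order 8: 1/5 normal; order 16: 3/3 normal; order 32: 1/1 normal.
Total normal subgroups: 8.

8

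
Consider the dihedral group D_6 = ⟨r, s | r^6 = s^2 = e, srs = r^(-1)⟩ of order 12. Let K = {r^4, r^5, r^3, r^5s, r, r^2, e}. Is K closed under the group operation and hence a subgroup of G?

|K| = 7 does not divide |G| = 12, so by Lagrange K is not a subgroup.

No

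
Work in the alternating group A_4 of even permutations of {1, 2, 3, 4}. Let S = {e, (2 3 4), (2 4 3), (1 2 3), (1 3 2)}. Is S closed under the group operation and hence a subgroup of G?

|S| = 5 does not divide |G| = 12, so by Lagrange S is not a subgroup.

No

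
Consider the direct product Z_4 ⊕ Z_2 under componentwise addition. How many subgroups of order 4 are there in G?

3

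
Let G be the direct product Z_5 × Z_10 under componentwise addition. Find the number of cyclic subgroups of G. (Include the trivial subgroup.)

14

Each element a generates a cyclic subgroup ⟨a⟩; distinct elements may generate the same one (a cyclic group of order d has φ(d) generators).
Cyclic subgroups by order — order 1: 1; order 2: 1; order 5: 6; order 10: 6.
Total: 14.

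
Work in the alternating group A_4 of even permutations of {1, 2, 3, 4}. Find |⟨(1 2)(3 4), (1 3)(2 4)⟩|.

|⟨(1 2)(3 4)⟩| = 2 and |⟨(1 3)(2 4)⟩| = 2, so |H| is a multiple of lcm(2, 2) = 2 and divides |G| = 12.
Closing under the operation: H = {e, (1 2)(3 4), (1 3)(2 4), (1 4)(2 3)}, so |H| = 4.

4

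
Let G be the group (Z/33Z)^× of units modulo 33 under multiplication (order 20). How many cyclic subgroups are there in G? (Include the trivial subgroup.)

8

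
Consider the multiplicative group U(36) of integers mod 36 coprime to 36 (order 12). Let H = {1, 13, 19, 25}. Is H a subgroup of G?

Closure fails: 19 · 25 = 7 ∉ H. So H is not a subgroup.

No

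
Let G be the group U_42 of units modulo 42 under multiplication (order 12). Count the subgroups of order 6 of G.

3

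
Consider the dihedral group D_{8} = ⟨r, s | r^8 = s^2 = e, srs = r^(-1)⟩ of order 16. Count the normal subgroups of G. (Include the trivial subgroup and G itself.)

7

G has 19 subgroups. Checking conjugation-invariance by order — order 1: 1/1 normal; order 2: 1/9 normal; order 4: 1/5 normal; order 8: 3/3 normal; order 16: 1/1 normal.
Total normal subgroups: 7.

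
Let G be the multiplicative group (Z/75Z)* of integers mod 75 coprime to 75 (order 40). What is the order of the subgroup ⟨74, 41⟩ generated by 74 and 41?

|⟨74⟩| = 2 and |⟨41⟩| = 10, so |H| is a multiple of lcm(2, 10) = 10 and divides |G| = 40.
Closing under the operation: H = {1, 4, 11, 14, 16, 19, 26, 29, 31, 34, 41, 44, 46, 49, 56, 59, 61, 64, 71, 74}, so |H| = 20.

20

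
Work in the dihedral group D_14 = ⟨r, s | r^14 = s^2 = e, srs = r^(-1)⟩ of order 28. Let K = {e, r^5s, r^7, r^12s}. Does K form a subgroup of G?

Yes

|K| = 4 divides |G| = 28, consistent with Lagrange.
K contains the identity, every element's inverse is in K, and K is closed under ·: it is a subgroup.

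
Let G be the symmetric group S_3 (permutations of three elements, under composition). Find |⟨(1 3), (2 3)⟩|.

|⟨(1 3)⟩| = 2 and |⟨(2 3)⟩| = 2, so |H| is a multiple of lcm(2, 2) = 2 and divides |G| = 6.
Closing {(1 3), (2 3)} under the group operation gives all of G, so |H| = 6.

6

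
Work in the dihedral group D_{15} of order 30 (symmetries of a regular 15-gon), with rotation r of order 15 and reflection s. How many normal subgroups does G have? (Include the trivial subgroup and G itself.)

5

G has 28 subgroups. Checking conjugation-invariance by order — order 1: 1/1 normal; order 2: 0/15 normal; order 3: 1/1 normal; order 5: 1/1 normal; order 6: 0/5 normal; order 10: 0/3 normal; order 15: 1/1 normal; order 30: 1/1 normal.
Total normal subgroups: 5.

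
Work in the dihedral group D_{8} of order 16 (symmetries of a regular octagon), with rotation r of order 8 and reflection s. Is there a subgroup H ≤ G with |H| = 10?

No

10 does not divide |G| = 16, so by Lagrange no subgroup of order 10 exists.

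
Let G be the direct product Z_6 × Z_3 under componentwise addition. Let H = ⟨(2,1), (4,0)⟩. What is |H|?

|⟨(2,1)⟩| = 3 and |⟨(4,0)⟩| = 3, so |H| is a multiple of lcm(3, 3) = 3 and divides |G| = 18.
Closing under the operation: H = {(0,0), (0,1), (0,2), (2,0), (2,1), (2,2), (4,0), (4,1), (4,2)}, so |H| = 9.

9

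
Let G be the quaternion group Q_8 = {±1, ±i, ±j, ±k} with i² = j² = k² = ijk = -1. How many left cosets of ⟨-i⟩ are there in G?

|⟨-i⟩| = 4 and |G| = 8.
By Lagrange, [G : H] = |G|/|H| = 8/4 = 2.

2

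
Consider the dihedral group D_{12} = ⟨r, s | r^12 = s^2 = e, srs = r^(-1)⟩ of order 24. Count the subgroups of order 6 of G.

|G| = 24 and 6 | 24, so subgroups of order 6 are possible by Lagrange.
The subgroups of order 6 are: {e, r^2, r^4, r^6, r^8, r^10}; {e, r^4, r^8, r^2s, r^6s, r^10s}; {e, r^4, r^8, r^3s, r^7s, r^11s}; {e, r^4, r^8, s, r^4s, r^8s}; … (5 in all).
So G has 5 subgroups of order 6.

5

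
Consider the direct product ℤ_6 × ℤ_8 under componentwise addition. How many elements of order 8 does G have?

An element (a,b) has order lcm(ord(a), ord(b)); count pairs with lcm equal to 8.
Enumerating gives 8 such elements.

8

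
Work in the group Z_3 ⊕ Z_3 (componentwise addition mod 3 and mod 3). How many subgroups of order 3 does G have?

|G| = 9 and 3 | 9, so subgroups of order 3 are possible by Lagrange.
The subgroups of order 3 are: {(0,0), (0,1), (0,2)}; {(0,0), (1,0), (2,0)}; {(0,0), (1,1), (2,2)}; {(0,0), (1,2), (2,1)}.
So G has 4 subgroups of order 3.

4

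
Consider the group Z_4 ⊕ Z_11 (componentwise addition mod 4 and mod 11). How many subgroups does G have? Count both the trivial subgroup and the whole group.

6

|G| = 44, so by Lagrange every subgroup order divides 44. Divisors: 1, 2, 4, 11, 22, 44.
Subgroups by order — order 1: 1; order 2: 1; order 4: 1; order 11: 1; order 22: 1; order 44: 1.
Total: 1 + 1 + 1 + 1 + 1 + 1 = 6.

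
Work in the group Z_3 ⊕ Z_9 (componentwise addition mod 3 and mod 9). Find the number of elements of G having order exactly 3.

An element (a,b) has order lcm(ord(a), ord(b)); count pairs with lcm equal to 3.
Enumerating gives 8 such elements.

8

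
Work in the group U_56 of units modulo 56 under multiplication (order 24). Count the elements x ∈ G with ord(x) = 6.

14

Enumerating element orders in G gives 14 elements of order 6.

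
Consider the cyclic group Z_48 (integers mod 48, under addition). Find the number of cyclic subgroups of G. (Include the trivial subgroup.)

Group the elements of G by the cyclic subgroup they generate; each cyclic subgroup of order d accounts for φ(d) elements.
Cyclic subgroups by order — order 1: 1; order 2: 1; order 3: 1; order 4: 1; order 6: 1; order 8: 1; order 12: 1; order 16: 1; order 24: 1; order 48: 1.
Total: 10.

10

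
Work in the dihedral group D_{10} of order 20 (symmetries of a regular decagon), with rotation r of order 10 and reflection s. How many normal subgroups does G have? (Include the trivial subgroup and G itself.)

7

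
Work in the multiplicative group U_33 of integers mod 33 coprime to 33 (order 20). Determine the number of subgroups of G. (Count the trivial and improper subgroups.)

10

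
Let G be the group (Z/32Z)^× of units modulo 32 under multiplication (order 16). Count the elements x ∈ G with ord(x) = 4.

4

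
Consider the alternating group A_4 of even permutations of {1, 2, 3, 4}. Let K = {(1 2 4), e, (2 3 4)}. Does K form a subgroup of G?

No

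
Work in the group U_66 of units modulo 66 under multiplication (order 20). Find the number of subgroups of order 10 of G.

|G| = 20 and 10 | 20, so subgroups of order 10 are possible by Lagrange.
The subgroups of order 10 are: {1, 7, 13, 19, 25, 31, 37, 43, 49, 61}; {1, 17, 25, 29, 31, 35, 37, 41, 49, 65}; {1, 5, 23, 25, 31, 37, 47, 49, 53, 59}.
So G has 3 subgroups of order 10.

3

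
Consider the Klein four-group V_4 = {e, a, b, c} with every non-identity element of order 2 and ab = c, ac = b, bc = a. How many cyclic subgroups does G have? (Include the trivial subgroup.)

4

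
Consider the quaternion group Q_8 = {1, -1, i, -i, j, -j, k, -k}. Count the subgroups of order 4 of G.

3

|G| = 8 and 4 | 8, so subgroups of order 4 are possible by Lagrange.
The subgroups of order 4 are: {1, -1, i, -i}; {1, -1, j, -j}; {1, -1, k, -k}.
So G has 3 subgroups of order 4.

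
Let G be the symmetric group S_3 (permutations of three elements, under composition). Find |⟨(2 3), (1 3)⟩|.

|⟨(2 3)⟩| = 2 and |⟨(1 3)⟩| = 2, so |H| is a multiple of lcm(2, 2) = 2 and divides |G| = 6.
Closing {(2 3), (1 3)} under the group operation gives all of G, so |H| = 6.

6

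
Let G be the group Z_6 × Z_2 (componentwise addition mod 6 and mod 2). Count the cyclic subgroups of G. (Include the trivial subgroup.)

Each element a generates a cyclic subgroup ⟨a⟩; distinct elements may generate the same one (a cyclic group of order d has φ(d) generators).
Cyclic subgroups by order — order 1: 1; order 2: 3; order 3: 1; order 6: 3.
Total: 8.

8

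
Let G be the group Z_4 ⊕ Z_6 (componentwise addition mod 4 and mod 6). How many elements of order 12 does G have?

An element (a,b) has order lcm(ord(a), ord(b)); count pairs with lcm equal to 12.
Enumerating gives 8 such elements.

8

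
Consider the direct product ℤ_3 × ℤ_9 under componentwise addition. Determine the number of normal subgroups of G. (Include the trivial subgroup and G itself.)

10

G is abelian, so every subgroup is normal.
G has 10 subgroups in total, hence 10 normal subgroups.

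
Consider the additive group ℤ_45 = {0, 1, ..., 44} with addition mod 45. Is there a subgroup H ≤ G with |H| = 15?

15 | 45. A subgroup of order 15 is {0, 3, 6, 9, 12, 15, 18, 21, 24, 27, 30, 33, 36, 39, 42}.

Yes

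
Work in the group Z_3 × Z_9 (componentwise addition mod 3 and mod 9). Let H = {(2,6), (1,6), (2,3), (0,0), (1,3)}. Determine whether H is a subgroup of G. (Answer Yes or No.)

No

|H| = 5 does not divide |G| = 27, so by Lagrange H is not a subgroup.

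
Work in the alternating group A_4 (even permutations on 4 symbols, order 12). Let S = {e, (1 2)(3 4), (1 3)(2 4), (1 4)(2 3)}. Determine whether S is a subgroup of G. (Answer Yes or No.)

Yes

|S| = 4 divides |G| = 12, consistent with Lagrange.
S contains the identity, every element's inverse is in S, and S is closed under ∘: it is a subgroup.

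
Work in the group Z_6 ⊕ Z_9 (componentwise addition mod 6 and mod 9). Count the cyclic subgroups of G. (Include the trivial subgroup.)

16

A cyclic subgroup of order d is generated by each of its φ(d) elements of order d, so the cyclic subgroups of order d number (#elements of order d)/φ(d).
Cyclic subgroups by order — order 1: 1; order 2: 1; order 3: 4; order 6: 4; order 9: 3; order 18: 3.
Total: 16.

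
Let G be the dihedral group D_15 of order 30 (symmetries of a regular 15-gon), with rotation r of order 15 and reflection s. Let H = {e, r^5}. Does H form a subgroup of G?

r^5 ∈ H but its inverse r^10 ∉ H, so H is not a subgroup.

No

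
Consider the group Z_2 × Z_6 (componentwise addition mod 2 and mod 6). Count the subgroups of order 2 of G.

3

|G| = 12 and 2 | 12, so subgroups of order 2 are possible by Lagrange.
The subgroups of order 2 are: {(0,0), (0,3)}; {(0,0), (1,0)}; {(0,0), (1,3)}.
So G has 3 subgroups of order 2.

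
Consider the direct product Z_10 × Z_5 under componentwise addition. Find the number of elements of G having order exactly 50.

An element (a,b) has order lcm(ord(a), ord(b)); count pairs with lcm equal to 50.
Enumerating gives 0 such elements.

0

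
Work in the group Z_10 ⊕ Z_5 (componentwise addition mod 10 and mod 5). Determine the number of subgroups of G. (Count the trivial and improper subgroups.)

16

|G| = 50, so by Lagrange every subgroup order divides 50. Divisors: 1, 2, 5, 10, 25, 50.
Subgroups by order — order 1: 1; order 2: 1; order 5: 6; order 10: 6; order 25: 1; order 50: 1.
Total: 1 + 1 + 6 + 6 + 1 + 1 = 16.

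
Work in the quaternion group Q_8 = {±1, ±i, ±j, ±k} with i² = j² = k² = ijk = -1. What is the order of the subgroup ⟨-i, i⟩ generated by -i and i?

|⟨-i⟩| = 4 and |⟨i⟩| = 4, so |H| is a multiple of lcm(4, 4) = 4 and divides |G| = 8.
Closing under the operation: H = {1, -1, i, -i}, so |H| = 4.

4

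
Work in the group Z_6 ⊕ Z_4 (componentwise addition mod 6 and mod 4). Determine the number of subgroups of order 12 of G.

3

|G| = 24 and 12 | 24, so subgroups of order 12 are possible by Lagrange.
The subgroups of order 12 are: {(0,0), (0,1), (0,2), (0,3), (2,0), (2,1), (2,2), (2,3), (4,0), (4,1), (4,2), (4,3)}; {(0,0), (0,2), (1,0), (1,2), (2,0), (2,2), (3,0), (3,2), (4,0), (4,2), (5,0), (5,2)}; {(0,0), (0,2), (1,1), (1,3), (2,0), (2,2), (3,1), (3,3), (4,0), (4,2), (5,1), (5,3)}.
So G has 3 subgroups of order 12.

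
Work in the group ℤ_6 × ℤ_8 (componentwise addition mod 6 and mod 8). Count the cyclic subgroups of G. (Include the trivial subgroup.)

16

Group the elements of G by the cyclic subgroup they generate; each cyclic subgroup of order d accounts for φ(d) elements.
Cyclic subgroups by order — order 1: 1; order 2: 3; order 3: 1; order 4: 2; order 6: 3; order 8: 2; order 12: 2; order 24: 2.
Total: 16.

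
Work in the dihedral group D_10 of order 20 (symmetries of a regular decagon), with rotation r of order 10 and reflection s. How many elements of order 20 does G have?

0

No element of G has order 20 (even though 20 | 20).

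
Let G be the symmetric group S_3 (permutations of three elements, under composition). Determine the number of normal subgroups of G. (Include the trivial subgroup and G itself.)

G has 6 subgroups. Checking conjugation-invariance by order — order 1: 1/1 normal; order 2: 0/3 normal; order 3: 1/1 normal; order 6: 1/1 normal.
Total normal subgroups: 3.

3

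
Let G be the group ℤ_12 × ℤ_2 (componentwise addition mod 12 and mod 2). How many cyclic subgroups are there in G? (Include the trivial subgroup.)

12

A cyclic subgroup of order d is generated by each of its φ(d) elements of order d, so the cyclic subgroups of order d number (#elements of order d)/φ(d).
Cyclic subgroups by order — order 1: 1; order 2: 3; order 3: 1; order 4: 2; order 6: 3; order 12: 2.
Total: 12.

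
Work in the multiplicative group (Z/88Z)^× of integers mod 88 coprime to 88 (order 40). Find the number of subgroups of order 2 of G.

|G| = 40 and 2 | 40, so subgroups of order 2 are possible by Lagrange.
The subgroups of order 2 are: {1, 21}; {1, 23}; {1, 43}; {1, 45}; … (7 in all).
So G has 7 subgroups of order 2.

7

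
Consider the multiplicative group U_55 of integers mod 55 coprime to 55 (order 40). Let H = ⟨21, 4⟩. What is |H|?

|⟨21⟩| = 2 and |⟨4⟩| = 10, so |H| is a multiple of lcm(2, 10) = 10 and divides |G| = 40.
Closing under the operation: H = {1, 4, 6, 9, 14, 16, 19, 21, 24, 26, 29, 31, 34, 36, 39, 41, 46, 49, 51, 54}, so |H| = 20.

20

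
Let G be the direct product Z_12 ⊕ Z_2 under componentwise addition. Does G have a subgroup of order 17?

No

17 does not divide |G| = 24, so by Lagrange no subgroup of order 17 exists.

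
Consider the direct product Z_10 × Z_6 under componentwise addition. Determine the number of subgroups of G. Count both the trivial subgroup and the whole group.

|G| = 60, so by Lagrange every subgroup order divides 60. Divisors: 1, 2, 3, 4, 5, 6, 10, 12, 15, 20, 30, 60.
Subgroups by order — order 1: 1; order 2: 3; order 3: 1; order 4: 1; order 5: 1; order 6: 3; order 10: 3; order 12: 1; order 15: 1; order 20: 1; order 30: 3; order 60: 1.
Total: 1 + 3 + 1 + 1 + 1 + 3 + 3 + 1 + 1 + 1 + 3 + 1 = 20.

20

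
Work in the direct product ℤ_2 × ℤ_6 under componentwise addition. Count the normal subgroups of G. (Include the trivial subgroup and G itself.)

10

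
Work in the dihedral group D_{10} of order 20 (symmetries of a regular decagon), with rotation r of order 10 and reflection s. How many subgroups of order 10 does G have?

|G| = 20 and 10 | 20, so subgroups of order 10 are possible by Lagrange.
The subgroups of order 10 are: {e, r, r^2, r^3, r^4, r^5, r^6, r^7, r^8, r^9}; {e, r^2, r^4, r^6, r^8, s, r^2s, r^4s, r^6s, r^8s}; {e, r^2, r^4, r^6, r^8, rs, r^3s, r^5s, r^7s, r^9s}.
So G has 3 subgroups of order 10.

3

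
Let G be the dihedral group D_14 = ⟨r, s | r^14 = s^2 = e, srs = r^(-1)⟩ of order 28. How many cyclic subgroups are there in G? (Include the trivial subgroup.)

18

Group the elements of G by the cyclic subgroup they generate; each cyclic subgroup of order d accounts for φ(d) elements.
Cyclic subgroups by order — order 1: 1; order 2: 15; order 7: 1; order 14: 1.
Total: 18.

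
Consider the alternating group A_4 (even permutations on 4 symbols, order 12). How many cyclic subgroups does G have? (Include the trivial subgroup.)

8

Group the elements of G by the cyclic subgroup they generate; each cyclic subgroup of order d accounts for φ(d) elements.
Cyclic subgroups by order — order 1: 1; order 2: 3; order 3: 4.
Total: 8.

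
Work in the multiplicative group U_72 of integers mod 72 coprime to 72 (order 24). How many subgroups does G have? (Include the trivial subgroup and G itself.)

32

|G| = 24, so by Lagrange every subgroup order divides 24. Divisors: 1, 2, 3, 4, 6, 8, 12, 24.
Subgroups by order — order 1: 1; order 2: 7; order 3: 1; order 4: 7; order 6: 7; order 8: 1; order 12: 7; order 24: 1.
Total: 1 + 7 + 1 + 7 + 7 + 1 + 7 + 1 = 32.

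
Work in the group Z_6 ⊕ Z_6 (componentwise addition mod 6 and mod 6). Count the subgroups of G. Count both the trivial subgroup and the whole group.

30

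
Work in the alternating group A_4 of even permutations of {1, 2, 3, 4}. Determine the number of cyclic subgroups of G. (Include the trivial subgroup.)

8

Each element a generates a cyclic subgroup ⟨a⟩; distinct elements may generate the same one (a cyclic group of order d has φ(d) generators).
Cyclic subgroups by order — order 1: 1; order 2: 3; order 3: 4.
Total: 8.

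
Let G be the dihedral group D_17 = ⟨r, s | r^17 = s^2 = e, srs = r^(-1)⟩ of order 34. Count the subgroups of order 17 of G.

1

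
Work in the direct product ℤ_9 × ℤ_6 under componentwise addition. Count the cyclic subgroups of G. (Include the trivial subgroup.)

16

Each element a generates a cyclic subgroup ⟨a⟩; distinct elements may generate the same one (a cyclic group of order d has φ(d) generators).
Cyclic subgroups by order — order 1: 1; order 2: 1; order 3: 4; order 6: 4; order 9: 3; order 18: 3.
Total: 16.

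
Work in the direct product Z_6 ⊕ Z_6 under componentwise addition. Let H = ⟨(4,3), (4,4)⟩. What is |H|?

18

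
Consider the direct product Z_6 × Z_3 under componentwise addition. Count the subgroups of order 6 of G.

|G| = 18 and 6 | 18, so subgroups of order 6 are possible by Lagrange.
The subgroups of order 6 are: {(0,0), (0,1), (0,2), (3,0), (3,1), (3,2)}; {(0,0), (1,0), (2,0), (3,0), (4,0), (5,0)}; {(0,0), (1,1), (2,2), (3,0), (4,1), (5,2)}; {(0,0), (1,2), (2,1), (3,0), (4,2), (5,1)}.
So G has 4 subgroups of order 6.

4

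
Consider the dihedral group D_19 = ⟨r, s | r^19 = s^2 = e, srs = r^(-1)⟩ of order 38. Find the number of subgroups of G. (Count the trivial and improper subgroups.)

|G| = 38, so by Lagrange every subgroup order divides 38. Divisors: 1, 2, 19, 38.
Subgroups by order — order 1: 1; order 2: 19; order 19: 1; order 38: 1.
Total: 1 + 19 + 1 + 1 = 22.

22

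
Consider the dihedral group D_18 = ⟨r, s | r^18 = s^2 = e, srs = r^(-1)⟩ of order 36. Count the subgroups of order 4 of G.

|G| = 36 and 4 | 36, so subgroups of order 4 are possible by Lagrange.
The subgroups of order 4 are: {e, r^9, rs, r^10s}; {e, r^9, r^2s, r^11s}; {e, r^9, r^3s, r^12s}; {e, r^9, r^4s, r^13s}; … (9 in all).
So G has 9 subgroups of order 4.

9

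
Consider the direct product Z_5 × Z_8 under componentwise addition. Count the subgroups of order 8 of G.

|G| = 40 and 8 | 40, so subgroups of order 8 are possible by Lagrange.
The subgroups of order 8 are: {(0,0), (0,1), (0,2), (0,3), (0,4), (0,5), (0,6), (0,7)}.
So G has 1 subgroup of order 8.

1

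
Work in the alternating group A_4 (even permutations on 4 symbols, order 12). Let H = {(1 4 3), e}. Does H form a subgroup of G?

No

(1 4 3) ∈ H but its inverse (1 3 4) ∉ H, so H is not a subgroup.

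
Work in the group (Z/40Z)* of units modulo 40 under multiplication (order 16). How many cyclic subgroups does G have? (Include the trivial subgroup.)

12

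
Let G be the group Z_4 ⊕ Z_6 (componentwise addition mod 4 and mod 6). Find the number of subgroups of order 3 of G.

|G| = 24 and 3 | 24, so subgroups of order 3 are possible by Lagrange.
The subgroups of order 3 are: {(0,0), (0,2), (0,4)}.
So G has 1 subgroup of order 3.

1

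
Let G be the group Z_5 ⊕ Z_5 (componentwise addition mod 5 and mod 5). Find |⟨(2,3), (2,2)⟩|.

25

|⟨(2,3)⟩| = 5 and |⟨(2,2)⟩| = 5, so |H| is a multiple of lcm(5, 5) = 5 and divides |G| = 25.
Closing {(2,3), (2,2)} under the group operation gives all of G, so |H| = 25.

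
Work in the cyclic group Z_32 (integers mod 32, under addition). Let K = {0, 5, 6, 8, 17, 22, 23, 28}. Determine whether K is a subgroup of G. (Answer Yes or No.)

No

17 ∈ K but its inverse 15 ∉ K, so K is not a subgroup.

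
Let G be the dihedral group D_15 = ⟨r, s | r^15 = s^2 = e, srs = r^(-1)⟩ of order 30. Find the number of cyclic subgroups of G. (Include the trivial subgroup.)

19

Each element a generates a cyclic subgroup ⟨a⟩; distinct elements may generate the same one (a cyclic group of order d has φ(d) generators).
Cyclic subgroups by order — order 1: 1; order 2: 15; order 3: 1; order 5: 1; order 15: 1.
Total: 19.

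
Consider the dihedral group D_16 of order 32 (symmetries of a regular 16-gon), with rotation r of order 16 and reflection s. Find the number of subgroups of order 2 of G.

|G| = 32 and 2 | 32, so subgroups of order 2 are possible by Lagrange.
The subgroups of order 2 are: {e, r^10s}; {e, r^11s}; {e, r^12s}; {e, r^13s}; … (17 in all).
So G has 17 subgroups of order 2.

17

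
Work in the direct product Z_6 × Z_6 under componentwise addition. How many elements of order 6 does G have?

An element (a,b) has order lcm(ord(a), ord(b)); count pairs with lcm equal to 6.
Enumerating gives 24 such elements.

24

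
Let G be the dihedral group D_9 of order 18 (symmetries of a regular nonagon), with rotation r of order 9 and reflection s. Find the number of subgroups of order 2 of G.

9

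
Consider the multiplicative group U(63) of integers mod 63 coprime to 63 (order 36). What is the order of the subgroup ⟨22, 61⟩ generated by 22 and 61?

|⟨22⟩| = 3 and |⟨61⟩| = 6, so |H| is a multiple of lcm(3, 6) = 6 and divides |G| = 36.
Closing under the operation: H = {1, 4, 10, 13, 16, 19, 22, 25, 31, 34, 37, 40, 43, 46, 52, 55, 58, 61}, so |H| = 18.

18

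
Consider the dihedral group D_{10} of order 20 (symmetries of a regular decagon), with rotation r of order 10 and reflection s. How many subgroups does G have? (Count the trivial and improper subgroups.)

|G| = 20, so by Lagrange every subgroup order divides 20. Divisors: 1, 2, 4, 5, 10, 20.
Subgroups by order — order 1: 1; order 2: 11; order 4: 5; order 5: 1; order 10: 3; order 20: 1.
Total: 1 + 11 + 5 + 1 + 3 + 1 = 22.

22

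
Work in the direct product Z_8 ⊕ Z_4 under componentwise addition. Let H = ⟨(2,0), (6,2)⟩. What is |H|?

8

|⟨(2,0)⟩| = 4 and |⟨(6,2)⟩| = 4, so |H| is a multiple of lcm(4, 4) = 4 and divides |G| = 32.
Closing under the operation: H = {(0,0), (0,2), (2,0), (2,2), (4,0), (4,2), (6,0), (6,2)}, so |H| = 8.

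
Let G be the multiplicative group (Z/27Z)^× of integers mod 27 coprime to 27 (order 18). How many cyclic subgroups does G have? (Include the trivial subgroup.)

A cyclic subgroup of order d is generated by each of its φ(d) elements of order d, so the cyclic subgroups of order d number (#elements of order d)/φ(d).
Cyclic subgroups by order — order 1: 1; order 2: 1; order 3: 1; order 6: 1; order 9: 1; order 18: 1.
Total: 6.

6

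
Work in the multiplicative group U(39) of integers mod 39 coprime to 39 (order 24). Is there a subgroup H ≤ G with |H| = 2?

2 | 24. A subgroup of order 2 is {1, 14}.

Yes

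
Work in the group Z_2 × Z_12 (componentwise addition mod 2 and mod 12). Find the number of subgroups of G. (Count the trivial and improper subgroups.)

|G| = 24, so by Lagrange every subgroup order divides 24. Divisors: 1, 2, 3, 4, 6, 8, 12, 24.
Subgroups by order — order 1: 1; order 2: 3; order 3: 1; order 4: 3; order 6: 3; order 8: 1; order 12: 3; order 24: 1.
Total: 1 + 3 + 1 + 3 + 3 + 1 + 3 + 1 = 16.

16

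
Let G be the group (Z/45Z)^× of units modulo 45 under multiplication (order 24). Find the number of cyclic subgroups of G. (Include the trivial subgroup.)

12

A cyclic subgroup of order d is generated by each of its φ(d) elements of order d, so the cyclic subgroups of order d number (#elements of order d)/φ(d).
Cyclic subgroups by order — order 1: 1; order 2: 3; order 3: 1; order 4: 2; order 6: 3; order 12: 2.
Total: 12.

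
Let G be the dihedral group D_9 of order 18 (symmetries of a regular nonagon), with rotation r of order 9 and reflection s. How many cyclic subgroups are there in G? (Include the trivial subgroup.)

A cyclic subgroup of order d is generated by each of its φ(d) elements of order d, so the cyclic subgroups of order d number (#elements of order d)/φ(d).
Cyclic subgroups by order — order 1: 1; order 2: 9; order 3: 1; order 9: 1.
Total: 12.

12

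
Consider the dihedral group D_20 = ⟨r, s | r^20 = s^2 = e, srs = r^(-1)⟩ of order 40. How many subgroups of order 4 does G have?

|G| = 40 and 4 | 40, so subgroups of order 4 are possible by Lagrange.
The subgroups of order 4 are: {e, r^10, s, r^10s}; {e, r^10, rs, r^11s}; {e, r^10, r^2s, r^12s}; {e, r^10, r^3s, r^13s}; … (11 in all).
So G has 11 subgroups of order 4.

11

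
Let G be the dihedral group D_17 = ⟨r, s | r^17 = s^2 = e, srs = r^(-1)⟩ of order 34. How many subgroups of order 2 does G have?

|G| = 34 and 2 | 34, so subgroups of order 2 are possible by Lagrange.
The subgroups of order 2 are: {e, r^10s}; {e, r^11s}; {e, r^12s}; {e, r^13s}; … (17 in all).
So G has 17 subgroups of order 2.

17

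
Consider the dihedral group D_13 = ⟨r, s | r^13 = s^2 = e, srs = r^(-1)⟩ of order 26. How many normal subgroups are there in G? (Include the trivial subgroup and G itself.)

G has 16 subgroups. Checking conjugation-invariance by order — order 1: 1/1 normal; order 2: 0/13 normal; order 13: 1/1 normal; order 26: 1/1 normal.
Total normal subgroups: 3.

3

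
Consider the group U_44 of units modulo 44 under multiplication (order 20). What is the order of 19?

10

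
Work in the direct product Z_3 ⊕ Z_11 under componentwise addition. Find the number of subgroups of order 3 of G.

|G| = 33 and 3 | 33, so subgroups of order 3 are possible by Lagrange.
The subgroups of order 3 are: {(0,0), (1,0), (2,0)}.
So G has 1 subgroup of order 3.

1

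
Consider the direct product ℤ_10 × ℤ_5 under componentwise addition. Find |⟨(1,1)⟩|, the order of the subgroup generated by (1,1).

10

The order of (1,1) in Z_10 × Z_5 is lcm(ord(1) in Z_10, ord(1) in Z_5).
ord(1) = 10 and ord(1) = 5, so |⟨(1,1)⟩| = lcm(10, 5) = 10.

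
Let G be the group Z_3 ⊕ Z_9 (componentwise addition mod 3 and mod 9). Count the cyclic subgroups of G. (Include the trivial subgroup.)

8

Group the elements of G by the cyclic subgroup they generate; each cyclic subgroup of order d accounts for φ(d) elements.
Cyclic subgroups by order — order 1: 1; order 3: 4; order 9: 3.
Total: 8.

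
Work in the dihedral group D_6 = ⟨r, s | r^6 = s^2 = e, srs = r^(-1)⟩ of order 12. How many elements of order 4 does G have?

0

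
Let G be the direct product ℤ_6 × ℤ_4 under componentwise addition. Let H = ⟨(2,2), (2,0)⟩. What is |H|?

|⟨(2,2)⟩| = 6 and |⟨(2,0)⟩| = 3, so |H| is a multiple of lcm(6, 3) = 6 and divides |G| = 24.
Closing under the operation: H = {(0,0), (0,2), (2,0), (2,2), (4,0), (4,2)}, so |H| = 6.

6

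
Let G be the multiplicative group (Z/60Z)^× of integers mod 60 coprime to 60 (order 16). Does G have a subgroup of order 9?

No

9 does not divide |G| = 16, so by Lagrange no subgroup of order 9 exists.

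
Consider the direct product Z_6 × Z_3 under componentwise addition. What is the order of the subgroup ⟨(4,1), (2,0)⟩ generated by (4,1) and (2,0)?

9

|⟨(4,1)⟩| = 3 and |⟨(2,0)⟩| = 3, so |H| is a multiple of lcm(3, 3) = 3 and divides |G| = 18.
Closing under the operation: H = {(0,0), (0,1), (0,2), (2,0), (2,1), (2,2), (4,0), (4,1), (4,2)}, so |H| = 9.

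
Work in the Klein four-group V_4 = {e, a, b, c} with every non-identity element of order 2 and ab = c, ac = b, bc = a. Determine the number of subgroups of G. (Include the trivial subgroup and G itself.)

|G| = 4, so by Lagrange every subgroup order divides 4. Divisors: 1, 2, 4.
Subgroups by order — order 1: 1; order 2: 3; order 4: 1.
Total: 1 + 3 + 1 = 5.

5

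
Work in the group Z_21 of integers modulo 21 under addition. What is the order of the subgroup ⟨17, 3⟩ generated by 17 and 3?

21

|⟨17⟩| = 21 and |⟨3⟩| = 7, so |H| is a multiple of lcm(21, 7) = 21 and divides |G| = 21.
Closing {17, 3} under the group operation gives all of G, so |H| = 21.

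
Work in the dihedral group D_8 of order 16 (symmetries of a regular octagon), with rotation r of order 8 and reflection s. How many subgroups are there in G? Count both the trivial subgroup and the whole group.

19

|G| = 16, so by Lagrange every subgroup order divides 16. Divisors: 1, 2, 4, 8, 16.
Subgroups by order — order 1: 1; order 2: 9; order 4: 5; order 8: 3; order 16: 1.
Total: 1 + 9 + 5 + 3 + 1 = 19.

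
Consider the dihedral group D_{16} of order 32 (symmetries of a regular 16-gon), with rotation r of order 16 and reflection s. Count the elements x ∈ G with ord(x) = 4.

The elements of order 4 are: r^4, r^12.
That's 2.

2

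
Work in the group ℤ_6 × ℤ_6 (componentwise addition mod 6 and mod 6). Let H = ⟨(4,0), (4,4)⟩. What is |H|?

|⟨(4,0)⟩| = 3 and |⟨(4,4)⟩| = 3, so |H| is a multiple of lcm(3, 3) = 3 and divides |G| = 36.
Closing under the operation: H = {(0,0), (0,2), (0,4), (2,0), (2,2), (2,4), (4,0), (4,2), (4,4)}, so |H| = 9.

9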